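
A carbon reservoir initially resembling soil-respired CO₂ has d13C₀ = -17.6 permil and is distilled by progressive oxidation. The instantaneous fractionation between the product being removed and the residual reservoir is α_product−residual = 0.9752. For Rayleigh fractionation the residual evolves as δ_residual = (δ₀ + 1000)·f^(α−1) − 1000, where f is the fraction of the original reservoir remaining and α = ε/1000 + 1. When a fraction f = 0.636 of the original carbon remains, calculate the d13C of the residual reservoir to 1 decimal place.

Rayleigh residual: δ_res = (δ₀ + 1000)·f^(α−1) − 1000
α − 1 = -0.02480
f^(α−1) = 0.636^(-0.02480) = 1.011287
δ_res = (-17.6 + 1000) × 1.011287 − 1000 = 993.488 − 1000 = -6.51 permil

-6.5 permil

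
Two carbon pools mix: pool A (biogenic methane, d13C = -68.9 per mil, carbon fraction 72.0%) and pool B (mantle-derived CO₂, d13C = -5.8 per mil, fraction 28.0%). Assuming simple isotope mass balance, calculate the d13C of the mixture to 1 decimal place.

δ_mix = f_A·δ_A + f_B·δ_B
δ_mix = 0.720 × (-68.9) + 0.280 × (-5.8)
δ_mix = -49.61 + -1.62 = -51.23 per mil

-51.2 per mil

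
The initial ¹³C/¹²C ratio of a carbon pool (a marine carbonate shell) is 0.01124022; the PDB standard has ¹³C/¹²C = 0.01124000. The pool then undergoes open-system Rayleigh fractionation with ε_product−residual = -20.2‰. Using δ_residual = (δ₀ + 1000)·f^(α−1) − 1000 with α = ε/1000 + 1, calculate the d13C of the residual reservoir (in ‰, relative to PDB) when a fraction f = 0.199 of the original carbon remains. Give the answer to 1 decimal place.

δ₀ = (0.01124022/0.01124000 − 1)×1000 = (1.000020 − 1)×1000 = 0.020‰
α − 1 = ε/1000 = -0.0202
f^(α−1) = 0.199^(-0.0202) = 1.033149
δ_res = (0.020 + 1000) × 1.033149 − 1000 = 1033.170 − 1000 = 33.17‰

33.2‰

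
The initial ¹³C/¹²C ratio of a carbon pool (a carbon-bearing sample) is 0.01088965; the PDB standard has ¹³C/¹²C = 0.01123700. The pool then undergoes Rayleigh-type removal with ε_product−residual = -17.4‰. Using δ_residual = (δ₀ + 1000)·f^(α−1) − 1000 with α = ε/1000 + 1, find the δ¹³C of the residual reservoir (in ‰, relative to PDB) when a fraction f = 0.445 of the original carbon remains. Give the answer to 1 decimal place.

δ₀ = (0.01088965/0.01123700 − 1)×1000 = (0.969089 − 1)×1000 = -30.911‰
α − 1 = ε/1000 = -0.0174
f^(α−1) = 0.445^(-0.0174) = 1.014188
δ_res = (-30.911 + 1000) × 1.014188 − 1000 = 982.838 − 1000 = -17.16‰

-17.2‰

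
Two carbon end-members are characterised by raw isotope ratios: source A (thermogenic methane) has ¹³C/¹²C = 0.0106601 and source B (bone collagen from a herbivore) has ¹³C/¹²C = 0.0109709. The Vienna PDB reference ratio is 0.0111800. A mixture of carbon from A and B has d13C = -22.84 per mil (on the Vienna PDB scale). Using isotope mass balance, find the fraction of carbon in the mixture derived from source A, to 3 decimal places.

δ_A = (0.0106601/0.0111800 − 1)×1000 = (0.953497 − 1)×1000 = -46.503 per mil
δ_B = (0.0109709/0.0111800 − 1)×1000 = (0.981297 − 1)×1000 = -18.703 per mil
f_A = (δ_mix − δ_B)/(δ_A − δ_B) = (-22.84 − (-18.703))/(-46.503 − (-18.703))
f_A = -4.137 / -27.800 = 0.1488

0.149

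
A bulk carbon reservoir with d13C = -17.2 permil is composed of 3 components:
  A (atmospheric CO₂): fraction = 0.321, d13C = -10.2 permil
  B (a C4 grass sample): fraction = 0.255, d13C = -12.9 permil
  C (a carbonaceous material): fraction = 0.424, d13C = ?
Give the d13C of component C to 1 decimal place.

-25.1 permil

Isotope mass balance: δ_bulk = Σ fᵢ·δᵢ.
-17.2 = 0.321×(-10.2) + 0.255×(-12.9) + 0.424×δ_C
0.424·δ_C = -17.2 − (-6.564) = -10.636
δ_C = -10.636 / 0.424 = -25.09 permil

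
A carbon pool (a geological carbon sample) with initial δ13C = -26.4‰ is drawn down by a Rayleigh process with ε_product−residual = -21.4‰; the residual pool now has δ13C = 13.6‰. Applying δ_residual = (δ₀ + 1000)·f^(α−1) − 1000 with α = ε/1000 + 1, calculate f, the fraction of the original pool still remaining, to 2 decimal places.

0.15

α − 1 = ε/1000 = -0.0214
(δ_res + 1000)/(δ₀ + 1000) = (13.6 + 1000)/(-26.4 + 1000) = 1013.6/973.6 = 1.041085
f = 1.041085^(1/-0.0214) = exp(ln(1.041085)/-0.0214) = exp(0.04026/-0.0214)
f = exp(-1.8815) = 0.1524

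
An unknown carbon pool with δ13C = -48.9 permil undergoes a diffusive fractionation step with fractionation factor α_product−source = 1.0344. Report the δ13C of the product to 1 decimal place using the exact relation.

-16.2 permil

δ_product = (δ_source + 1000)·α − 1000
δ_product = (-48.9 + 1000) × 1.0344 − 1000
δ_product = 983.818 − 1000 = -16.18 permil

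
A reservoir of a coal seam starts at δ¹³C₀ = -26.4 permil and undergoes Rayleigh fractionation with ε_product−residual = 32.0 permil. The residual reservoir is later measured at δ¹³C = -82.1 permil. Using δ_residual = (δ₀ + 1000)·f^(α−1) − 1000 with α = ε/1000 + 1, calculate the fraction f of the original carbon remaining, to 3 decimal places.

α − 1 = ε/1000 = 0.0320
(δ_res + 1000)/(δ₀ + 1000) = (-82.1 + 1000)/(-26.4 + 1000) = 917.9/973.6 = 0.942790
f = 0.942790^(1/0.0320) = exp(ln(0.942790)/0.0320) = exp(-0.05891/0.0320)
f = exp(-1.8410) = 0.1587

0.159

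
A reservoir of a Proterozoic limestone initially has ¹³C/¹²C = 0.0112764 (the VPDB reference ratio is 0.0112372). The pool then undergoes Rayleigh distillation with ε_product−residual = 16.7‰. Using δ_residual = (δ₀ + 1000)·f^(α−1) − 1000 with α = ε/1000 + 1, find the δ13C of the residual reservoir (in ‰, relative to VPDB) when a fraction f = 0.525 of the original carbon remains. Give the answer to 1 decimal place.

δ₀ = (0.0112764/0.0112372 − 1)×1000 = (1.003488 − 1)×1000 = 3.488‰
α − 1 = ε/1000 = 0.0167
f^(α−1) = 0.525^(0.0167) = 0.989297
δ_res = (3.488 + 1000) × 0.989297 − 1000 = 992.748 − 1000 = -7.25‰

-7.3‰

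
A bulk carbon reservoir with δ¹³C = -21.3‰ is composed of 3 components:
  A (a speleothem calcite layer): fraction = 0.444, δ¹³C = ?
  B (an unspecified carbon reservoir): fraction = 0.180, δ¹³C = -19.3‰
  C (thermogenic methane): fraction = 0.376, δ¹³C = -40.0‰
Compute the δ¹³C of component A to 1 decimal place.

Isotope mass balance: δ_bulk = Σ fᵢ·δᵢ.
-21.3 = 0.444×δ_A + 0.180×(-19.3) + 0.376×(-40.0)
0.444·δ_A = -21.3 − (-18.514) = -2.786
δ_A = -2.786 / 0.444 = -6.27‰

-6.3‰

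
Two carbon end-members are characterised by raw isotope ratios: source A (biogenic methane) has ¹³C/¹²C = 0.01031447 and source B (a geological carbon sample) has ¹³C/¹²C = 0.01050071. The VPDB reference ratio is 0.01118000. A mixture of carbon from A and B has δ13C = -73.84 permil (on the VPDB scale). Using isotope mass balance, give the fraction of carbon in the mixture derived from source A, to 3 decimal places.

δ_A = (0.01031447/0.01118000 − 1)×1000 = (0.922582 − 1)×1000 = -77.418 permil
δ_B = (0.01050071/0.01118000 − 1)×1000 = (0.939241 − 1)×1000 = -60.759 permil
f_A = (δ_mix − δ_B)/(δ_A − δ_B) = (-73.84 − (-60.759))/(-77.418 − (-60.759))
f_A = -13.081 / -16.658 = 0.7852

0.785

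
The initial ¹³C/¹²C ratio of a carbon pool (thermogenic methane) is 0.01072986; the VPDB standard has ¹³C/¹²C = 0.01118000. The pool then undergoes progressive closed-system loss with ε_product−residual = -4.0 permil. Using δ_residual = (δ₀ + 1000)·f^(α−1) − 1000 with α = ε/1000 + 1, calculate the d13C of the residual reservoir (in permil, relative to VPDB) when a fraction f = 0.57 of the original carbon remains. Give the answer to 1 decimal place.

δ₀ = (0.01072986/0.01118000 − 1)×1000 = (0.959737 − 1)×1000 = -40.263 permil
α − 1 = ε/1000 = -0.0040
f^(α−1) = 0.57^(-0.0040) = 1.002251
δ_res = (-40.263 + 1000) × 1.002251 − 1000 = 961.897 − 1000 = -38.10 permil

-38.1 permil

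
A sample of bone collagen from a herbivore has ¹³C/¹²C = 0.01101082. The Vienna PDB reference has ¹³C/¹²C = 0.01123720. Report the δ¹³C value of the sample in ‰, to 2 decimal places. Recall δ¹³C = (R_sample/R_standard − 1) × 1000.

-20.15‰

δ¹³C = (R_sample / R_standard − 1) × 1000
R_sample / R_standard = 0.01101082 / 0.01123720 = 0.979854
δ¹³C = (0.979854 − 1) × 1000 = -20.146‰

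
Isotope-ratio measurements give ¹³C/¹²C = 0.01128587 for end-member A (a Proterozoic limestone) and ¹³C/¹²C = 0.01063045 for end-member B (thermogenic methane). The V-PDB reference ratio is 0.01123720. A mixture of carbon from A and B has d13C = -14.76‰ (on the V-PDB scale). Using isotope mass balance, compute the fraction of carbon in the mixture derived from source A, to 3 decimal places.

0.673

δ_A = (0.01128587/0.01123720 − 1)×1000 = (1.004331 − 1)×1000 = 4.331‰
δ_B = (0.01063045/0.01123720 − 1)×1000 = (0.946005 − 1)×1000 = -53.995‰
f_A = (δ_mix − δ_B)/(δ_A − δ_B) = (-14.76 − (-53.995))/(4.331 − (-53.995))
f_A = 39.235 / 58.326 = 0.6727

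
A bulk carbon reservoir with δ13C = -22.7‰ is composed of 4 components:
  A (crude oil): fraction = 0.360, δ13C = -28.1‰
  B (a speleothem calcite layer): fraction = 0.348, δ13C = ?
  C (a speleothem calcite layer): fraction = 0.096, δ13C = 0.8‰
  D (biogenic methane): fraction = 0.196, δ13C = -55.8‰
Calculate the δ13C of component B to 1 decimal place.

Isotope mass balance: δ_bulk = Σ fᵢ·δᵢ.
-22.7 = 0.360×(-28.1) + 0.348×δ_B + 0.096×(0.8) + 0.196×(-55.8)
0.348·δ_B = -22.7 − (-20.976) = -1.724
δ_B = -1.724 / 0.348 = -4.95‰

-5.0‰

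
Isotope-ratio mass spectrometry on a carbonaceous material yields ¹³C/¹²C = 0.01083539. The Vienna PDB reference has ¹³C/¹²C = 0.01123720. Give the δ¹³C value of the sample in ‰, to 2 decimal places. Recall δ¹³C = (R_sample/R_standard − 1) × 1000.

-35.76‰

δ¹³C = (R_sample / R_standard − 1) × 1000
R_sample / R_standard = 0.01083539 / 0.01123720 = 0.964243
δ¹³C = (0.964243 − 1) × 1000 = -35.757‰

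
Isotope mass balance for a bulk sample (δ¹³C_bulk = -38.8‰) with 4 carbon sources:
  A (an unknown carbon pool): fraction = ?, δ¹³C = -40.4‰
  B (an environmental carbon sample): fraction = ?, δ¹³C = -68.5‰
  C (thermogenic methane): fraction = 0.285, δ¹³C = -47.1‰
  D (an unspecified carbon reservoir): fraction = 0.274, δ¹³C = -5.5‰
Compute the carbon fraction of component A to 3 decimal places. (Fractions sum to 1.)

Let f_A and f_B be the unknown fractions; fractions sum to 1 so f_A + f_B = 0.441.
Mass balance: Σ fᵢ·δᵢ = δ_bulk ⇒ f_A·(-40.4) + f_B·(-68.5) = -38.8 − (-14.930) = -23.869
Substitute f_B = 0.441 − f_A:
f_A·(-40.4 − -68.5) = -23.869 − 0.441×(-68.5) = 6.339
f_A = 6.339 / 28.1 = 0.2256

0.226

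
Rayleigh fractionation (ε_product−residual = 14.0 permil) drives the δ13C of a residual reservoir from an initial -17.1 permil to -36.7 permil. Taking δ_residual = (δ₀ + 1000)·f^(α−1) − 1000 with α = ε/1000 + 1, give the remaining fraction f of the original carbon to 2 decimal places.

α − 1 = ε/1000 = 0.0140
(δ_res + 1000)/(δ₀ + 1000) = (-36.7 + 1000)/(-17.1 + 1000) = 963.3/982.9 = 0.980059
f = 0.980059^(1/0.0140) = exp(ln(0.980059)/0.0140) = exp(-0.02014/0.0140)
f = exp(-1.4387) = 0.2372

0.24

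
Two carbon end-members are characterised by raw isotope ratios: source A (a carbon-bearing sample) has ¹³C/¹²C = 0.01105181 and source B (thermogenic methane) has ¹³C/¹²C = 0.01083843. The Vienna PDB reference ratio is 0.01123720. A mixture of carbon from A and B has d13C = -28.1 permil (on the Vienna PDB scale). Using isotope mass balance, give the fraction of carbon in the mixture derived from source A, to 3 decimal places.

δ_A = (0.01105181/0.01123720 − 1)×1000 = (0.983502 − 1)×1000 = -16.498 permil
δ_B = (0.01083843/0.01123720 − 1)×1000 = (0.964513 − 1)×1000 = -35.487 permil
f_A = (δ_mix − δ_B)/(δ_A − δ_B) = (-28.1 − (-35.487))/(-16.498 − (-35.487))
f_A = 7.387 / 18.989 = 0.3890

0.389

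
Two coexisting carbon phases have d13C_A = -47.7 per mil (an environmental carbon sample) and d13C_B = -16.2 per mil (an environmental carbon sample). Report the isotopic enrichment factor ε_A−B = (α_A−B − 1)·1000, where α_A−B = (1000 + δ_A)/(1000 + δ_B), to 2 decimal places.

-32.02 per mil

α_A−B = (1000 + -47.7) / (1000 + -16.2) = 952.3 / 983.8 = 0.967981
ε_A−B = (0.967981 − 1) × 1000 = -32.019 per mil
(The approximation ε ≈ δ_A − δ_B would give -31.5 per mil.)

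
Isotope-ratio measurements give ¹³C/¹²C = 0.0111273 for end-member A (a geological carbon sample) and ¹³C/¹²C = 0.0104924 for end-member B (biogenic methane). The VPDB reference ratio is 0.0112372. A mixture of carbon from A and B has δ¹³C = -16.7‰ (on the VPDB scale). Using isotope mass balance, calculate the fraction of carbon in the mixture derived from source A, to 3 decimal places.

0.878

δ_A = (0.0111273/0.0112372 − 1)×1000 = (0.990220 − 1)×1000 = -9.780‰
δ_B = (0.0104924/0.0112372 − 1)×1000 = (0.933720 − 1)×1000 = -66.280‰
f_A = (δ_mix − δ_B)/(δ_A − δ_B) = (-16.7 − (-66.280))/(-9.780 − (-66.280))
f_A = 49.580 / 56.500 = 0.8775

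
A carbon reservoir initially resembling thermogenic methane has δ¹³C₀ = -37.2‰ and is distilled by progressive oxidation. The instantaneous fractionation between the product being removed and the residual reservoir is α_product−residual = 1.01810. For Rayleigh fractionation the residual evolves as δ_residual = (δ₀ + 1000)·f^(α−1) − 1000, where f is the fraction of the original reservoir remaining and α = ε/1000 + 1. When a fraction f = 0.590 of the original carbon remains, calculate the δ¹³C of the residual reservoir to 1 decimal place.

Rayleigh residual: δ_res = (δ₀ + 1000)·f^(α−1) − 1000
α − 1 = 0.01810
f^(α−1) = 0.590^(0.01810) = 0.990495
δ_res = (-37.2 + 1000) × 0.990495 − 1000 = 953.649 − 1000 = -46.35‰

-46.4‰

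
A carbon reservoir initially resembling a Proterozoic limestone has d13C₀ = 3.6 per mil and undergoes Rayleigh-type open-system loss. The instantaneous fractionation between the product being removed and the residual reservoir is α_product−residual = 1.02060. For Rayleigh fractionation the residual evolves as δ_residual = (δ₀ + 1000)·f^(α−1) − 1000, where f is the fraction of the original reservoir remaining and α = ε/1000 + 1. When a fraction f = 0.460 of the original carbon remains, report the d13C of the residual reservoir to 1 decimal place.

Rayleigh residual: δ_res = (δ₀ + 1000)·f^(α−1) − 1000
α − 1 = 0.02060
f^(α−1) = 0.460^(0.02060) = 0.984131
δ_res = (3.6 + 1000) × 0.984131 − 1000 = 987.674 − 1000 = -12.33 per mil

-12.3 per mil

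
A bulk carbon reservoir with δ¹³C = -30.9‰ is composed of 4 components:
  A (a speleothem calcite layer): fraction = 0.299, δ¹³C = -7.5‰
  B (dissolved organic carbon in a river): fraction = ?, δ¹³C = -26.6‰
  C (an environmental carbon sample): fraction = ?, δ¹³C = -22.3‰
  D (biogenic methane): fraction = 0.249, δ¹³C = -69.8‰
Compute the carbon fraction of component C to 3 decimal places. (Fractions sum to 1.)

Let f_C and f_B be the unknown fractions; fractions sum to 1 so f_C + f_B = 0.452.
Mass balance: Σ fᵢ·δᵢ = δ_bulk ⇒ f_C·(-22.3) + f_B·(-26.6) = -30.9 − (-19.623) = -11.277
Substitute f_B = 0.452 − f_C:
f_C·(-22.3 − -26.6) = -11.277 − 0.452×(-26.6) = 0.746
f_C = 0.746 / 4.3 = 0.1735

0.173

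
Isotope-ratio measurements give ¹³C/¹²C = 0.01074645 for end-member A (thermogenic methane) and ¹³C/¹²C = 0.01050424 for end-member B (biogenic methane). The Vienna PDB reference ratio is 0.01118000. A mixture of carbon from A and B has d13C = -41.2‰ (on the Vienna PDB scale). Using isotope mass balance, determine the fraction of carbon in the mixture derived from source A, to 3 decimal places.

0.888

δ_A = (0.01074645/0.01118000 − 1)×1000 = (0.961221 − 1)×1000 = -38.779‰
δ_B = (0.01050424/0.01118000 − 1)×1000 = (0.939556 − 1)×1000 = -60.444‰
f_A = (δ_mix − δ_B)/(δ_A − δ_B) = (-41.2 − (-60.444))/(-38.779 − (-60.444))
f_A = 19.244 / 21.665 = 0.8883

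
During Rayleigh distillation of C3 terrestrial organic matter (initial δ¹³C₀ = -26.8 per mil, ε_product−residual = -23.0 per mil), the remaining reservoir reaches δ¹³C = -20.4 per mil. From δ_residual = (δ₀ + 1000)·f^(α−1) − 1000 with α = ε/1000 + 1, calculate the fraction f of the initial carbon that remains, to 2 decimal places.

α − 1 = ε/1000 = -0.0230
(δ_res + 1000)/(δ₀ + 1000) = (-20.4 + 1000)/(-26.8 + 1000) = 979.6/973.2 = 1.006576
f = 1.006576^(1/-0.0230) = exp(ln(1.006576)/-0.0230) = exp(0.00655/-0.0230)
f = exp(-0.2850) = 0.7520

0.75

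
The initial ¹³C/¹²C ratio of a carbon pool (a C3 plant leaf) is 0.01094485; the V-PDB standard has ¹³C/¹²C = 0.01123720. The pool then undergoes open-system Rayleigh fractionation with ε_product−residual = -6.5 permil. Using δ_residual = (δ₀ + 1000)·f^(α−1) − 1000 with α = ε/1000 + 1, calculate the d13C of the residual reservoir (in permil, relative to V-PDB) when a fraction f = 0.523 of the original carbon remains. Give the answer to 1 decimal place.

-21.9 permil

δ₀ = (0.01094485/0.01123720 − 1)×1000 = (0.973984 − 1)×1000 = -26.016 permil
α − 1 = ε/1000 = -0.0065
f^(α−1) = 0.523^(-0.0065) = 1.004222
δ_res = (-26.016 + 1000) × 1.004222 − 1000 = 978.096 − 1000 = -21.90 permil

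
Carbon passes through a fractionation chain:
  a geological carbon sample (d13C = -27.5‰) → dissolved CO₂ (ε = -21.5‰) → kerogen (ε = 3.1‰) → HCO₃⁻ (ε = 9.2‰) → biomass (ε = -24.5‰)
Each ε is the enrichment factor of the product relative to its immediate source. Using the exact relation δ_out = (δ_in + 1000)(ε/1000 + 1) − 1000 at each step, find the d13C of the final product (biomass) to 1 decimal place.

step 1: δ = (-27.50 + 1000)·(-21.5/1000 + 1) − 1000 = -48.41‰
step 2: δ = (-48.41 + 1000)·(3.1/1000 + 1) − 1000 = -45.46‰
step 3: δ = (-45.46 + 1000)·(9.2/1000 + 1) − 1000 = -36.68‰
step 4: δ = (-36.68 + 1000)·(-24.5/1000 + 1) − 1000 = -60.28‰

-60.3‰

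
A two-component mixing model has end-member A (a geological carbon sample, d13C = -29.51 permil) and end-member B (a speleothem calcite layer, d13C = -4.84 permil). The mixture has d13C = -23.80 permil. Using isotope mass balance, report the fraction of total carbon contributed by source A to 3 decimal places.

0.769

δ_mix = f_A·δ_A + (1 − f_A)·δ_B  ⇒  f_A = (δ_mix − δ_B)/(δ_A − δ_B)
f_A = (-23.80 − (-4.84)) / (-29.51 − (-4.84))
f_A = -18.96 / -24.67 = 0.7685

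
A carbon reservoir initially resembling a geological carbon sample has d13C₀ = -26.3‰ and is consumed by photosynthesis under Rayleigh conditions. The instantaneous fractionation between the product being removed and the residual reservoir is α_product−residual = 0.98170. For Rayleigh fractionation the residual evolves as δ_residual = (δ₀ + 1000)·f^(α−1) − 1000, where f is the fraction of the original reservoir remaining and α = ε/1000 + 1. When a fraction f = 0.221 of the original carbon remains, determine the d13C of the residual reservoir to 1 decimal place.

1.0‰

Rayleigh residual: δ_res = (δ₀ + 1000)·f^(α−1) − 1000
α − 1 = -0.01830
f^(α−1) = 0.221^(-0.01830) = 1.028011
δ_res = (-26.3 + 1000) × 1.028011 − 1000 = 1000.974 − 1000 = 0.97‰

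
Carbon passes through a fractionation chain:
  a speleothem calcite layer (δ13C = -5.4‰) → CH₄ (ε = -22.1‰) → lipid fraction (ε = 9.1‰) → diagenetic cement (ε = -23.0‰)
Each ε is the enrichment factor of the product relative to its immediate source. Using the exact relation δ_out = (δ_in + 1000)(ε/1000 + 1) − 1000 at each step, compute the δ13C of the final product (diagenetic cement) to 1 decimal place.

-41.1‰

step 1: δ = (-5.40 + 1000)·(-22.1/1000 + 1) − 1000 = -27.38‰
step 2: δ = (-27.38 + 1000)·(9.1/1000 + 1) − 1000 = -18.53‰
step 3: δ = (-18.53 + 1000)·(-23.0/1000 + 1) − 1000 = -41.10‰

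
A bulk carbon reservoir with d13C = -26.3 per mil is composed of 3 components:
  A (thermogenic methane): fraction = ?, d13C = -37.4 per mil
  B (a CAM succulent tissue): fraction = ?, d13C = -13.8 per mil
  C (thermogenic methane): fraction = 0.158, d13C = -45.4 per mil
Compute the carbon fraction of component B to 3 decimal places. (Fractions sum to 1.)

Let f_B and f_A be the unknown fractions; fractions sum to 1 so f_B + f_A = 0.842.
Mass balance: Σ fᵢ·δᵢ = δ_bulk ⇒ f_B·(-13.8) + f_A·(-37.4) = -26.3 − (-7.173) = -19.127
Substitute f_A = 0.842 − f_B:
f_B·(-13.8 − -37.4) = -19.127 − 0.842×(-37.4) = 12.364
f_B = 12.364 / 23.6 = 0.5239

0.524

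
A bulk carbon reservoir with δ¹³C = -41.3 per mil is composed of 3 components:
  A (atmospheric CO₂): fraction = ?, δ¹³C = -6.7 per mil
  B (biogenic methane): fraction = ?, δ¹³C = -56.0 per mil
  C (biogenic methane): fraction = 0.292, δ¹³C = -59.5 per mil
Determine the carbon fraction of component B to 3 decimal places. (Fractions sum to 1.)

0.389

Let f_B and f_A be the unknown fractions; fractions sum to 1 so f_B + f_A = 0.708.
Mass balance: Σ fᵢ·δᵢ = δ_bulk ⇒ f_B·(-56.0) + f_A·(-6.7) = -41.3 − (-17.374) = -23.926
Substitute f_A = 0.708 − f_B:
f_B·(-56.0 − -6.7) = -23.926 − 0.708×(-6.7) = -19.182
f_B = -19.182 / -49.3 = 0.3891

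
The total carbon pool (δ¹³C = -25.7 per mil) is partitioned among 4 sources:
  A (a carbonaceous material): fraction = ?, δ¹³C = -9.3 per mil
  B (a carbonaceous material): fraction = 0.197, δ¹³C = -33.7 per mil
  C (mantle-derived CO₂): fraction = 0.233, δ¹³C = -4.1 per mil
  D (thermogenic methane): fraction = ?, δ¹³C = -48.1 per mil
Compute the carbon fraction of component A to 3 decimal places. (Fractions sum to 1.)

Let f_A and f_D be the unknown fractions; fractions sum to 1 so f_A + f_D = 0.570.
Mass balance: Σ fᵢ·δᵢ = δ_bulk ⇒ f_A·(-9.3) + f_D·(-48.1) = -25.7 − (-7.594) = -18.106
Substitute f_D = 0.570 − f_A:
f_A·(-9.3 − -48.1) = -18.106 − 0.570×(-48.1) = 9.311
f_A = 9.311 / 38.8 = 0.2400

0.240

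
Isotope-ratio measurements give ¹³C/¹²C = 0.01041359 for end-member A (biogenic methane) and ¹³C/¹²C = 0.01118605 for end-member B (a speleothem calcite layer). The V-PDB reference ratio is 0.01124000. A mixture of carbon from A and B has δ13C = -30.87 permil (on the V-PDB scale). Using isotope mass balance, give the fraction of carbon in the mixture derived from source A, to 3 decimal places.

0.379

δ_A = (0.01041359/0.01124000 − 1)×1000 = (0.926476 − 1)×1000 = -73.524 permil
δ_B = (0.01118605/0.01124000 − 1)×1000 = (0.995200 − 1)×1000 = -4.800 permil
f_A = (δ_mix − δ_B)/(δ_A − δ_B) = (-30.87 − (-4.800))/(-73.524 − (-4.800))
f_A = -26.070 / -68.724 = 0.3793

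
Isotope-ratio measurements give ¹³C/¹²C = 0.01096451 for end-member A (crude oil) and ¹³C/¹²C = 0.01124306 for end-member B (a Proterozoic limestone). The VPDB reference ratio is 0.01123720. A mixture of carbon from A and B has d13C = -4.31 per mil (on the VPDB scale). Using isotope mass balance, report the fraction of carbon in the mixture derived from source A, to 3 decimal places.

δ_A = (0.01096451/0.01123720 − 1)×1000 = (0.975733 − 1)×1000 = -24.267 per mil
δ_B = (0.01124306/0.01123720 − 1)×1000 = (1.000521 − 1)×1000 = 0.521 per mil
f_A = (δ_mix − δ_B)/(δ_A − δ_B) = (-4.31 − (0.521))/(-24.267 − (0.521))
f_A = -4.831 / -24.788 = 0.1949

0.195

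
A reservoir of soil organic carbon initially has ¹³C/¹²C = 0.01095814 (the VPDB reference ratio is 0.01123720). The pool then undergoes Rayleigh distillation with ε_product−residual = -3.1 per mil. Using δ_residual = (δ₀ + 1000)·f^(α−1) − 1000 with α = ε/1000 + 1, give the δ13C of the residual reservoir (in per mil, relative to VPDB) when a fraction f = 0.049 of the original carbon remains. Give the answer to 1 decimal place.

-15.7 per mil

δ₀ = (0.01095814/0.01123720 − 1)×1000 = (0.975166 − 1)×1000 = -24.834 per mil
α − 1 = ε/1000 = -0.0031
f^(α−1) = 0.049^(-0.0031) = 1.009393
δ_res = (-24.834 + 1000) × 1.009393 − 1000 = 984.326 − 1000 = -15.67 per mil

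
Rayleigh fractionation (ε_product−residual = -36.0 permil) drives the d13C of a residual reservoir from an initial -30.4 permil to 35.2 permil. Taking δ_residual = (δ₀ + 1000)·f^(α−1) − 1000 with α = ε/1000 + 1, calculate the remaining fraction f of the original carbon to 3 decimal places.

0.162

α − 1 = ε/1000 = -0.0360
(δ_res + 1000)/(δ₀ + 1000) = (35.2 + 1000)/(-30.4 + 1000) = 1035.2/969.6 = 1.067657
f = 1.067657^(1/-0.0360) = exp(ln(1.067657)/-0.0360) = exp(0.06547/-0.0360)
f = exp(-1.8185) = 0.1623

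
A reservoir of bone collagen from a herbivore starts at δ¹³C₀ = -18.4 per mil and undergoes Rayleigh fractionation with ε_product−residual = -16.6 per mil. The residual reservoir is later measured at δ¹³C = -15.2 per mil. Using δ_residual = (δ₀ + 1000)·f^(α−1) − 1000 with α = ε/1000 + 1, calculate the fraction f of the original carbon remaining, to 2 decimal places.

0.82

α − 1 = ε/1000 = -0.0166
(δ_res + 1000)/(δ₀ + 1000) = (-15.2 + 1000)/(-18.4 + 1000) = 984.8/981.6 = 1.003260
f = 1.003260^(1/-0.0166) = exp(ln(1.003260)/-0.0166) = exp(0.00325/-0.0166)
f = exp(-0.1961) = 0.8220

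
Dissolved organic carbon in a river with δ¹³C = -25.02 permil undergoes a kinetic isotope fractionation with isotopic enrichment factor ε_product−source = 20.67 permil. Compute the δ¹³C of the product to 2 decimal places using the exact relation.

To first order, δ_product ≈ δ_source + ε = -4.35 permil.
Exactly, δ_product = (δ_source + 1000)·(ε/1000 + 1) − 1000.
δ_product = (-25.02 + 1000) × (20.67/1000 + 1) − 1000
δ_product = -4.867 permil

-4.87 permil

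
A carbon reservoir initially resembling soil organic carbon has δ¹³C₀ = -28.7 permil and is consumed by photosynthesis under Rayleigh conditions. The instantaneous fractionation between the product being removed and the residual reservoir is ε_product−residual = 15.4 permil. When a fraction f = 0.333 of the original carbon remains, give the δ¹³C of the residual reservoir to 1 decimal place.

Rayleigh residual: δ_res = (δ₀ + 1000)·f^(α−1) − 1000
α = ε/1000 + 1 = 1.01540, so α − 1 = 0.01540
f^(α−1) = 0.333^(0.01540) = 0.983209
δ_res = (-28.7 + 1000) × 0.983209 − 1000 = 954.990 − 1000 = -45.01 permil

-45.0 permil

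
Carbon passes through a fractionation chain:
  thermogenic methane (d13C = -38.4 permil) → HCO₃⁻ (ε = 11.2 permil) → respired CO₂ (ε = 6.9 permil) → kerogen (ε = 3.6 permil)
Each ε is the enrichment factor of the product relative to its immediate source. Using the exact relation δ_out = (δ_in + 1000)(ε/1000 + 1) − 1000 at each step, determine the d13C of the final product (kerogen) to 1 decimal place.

-17.4 permil

step 1: δ = (-38.40 + 1000)·(11.2/1000 + 1) − 1000 = -27.63 permil
step 2: δ = (-27.63 + 1000)·(6.9/1000 + 1) − 1000 = -20.92 permil
step 3: δ = (-20.92 + 1000)·(3.6/1000 + 1) − 1000 = -17.40 permil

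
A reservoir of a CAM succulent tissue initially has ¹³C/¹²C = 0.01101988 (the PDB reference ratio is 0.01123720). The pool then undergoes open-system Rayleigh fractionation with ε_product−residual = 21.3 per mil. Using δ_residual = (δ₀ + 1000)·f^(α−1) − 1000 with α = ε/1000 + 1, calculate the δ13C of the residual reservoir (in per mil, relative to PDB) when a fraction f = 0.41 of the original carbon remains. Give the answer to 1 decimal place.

-37.8 per mil

δ₀ = (0.01101988/0.01123720 − 1)×1000 = (0.980661 − 1)×1000 = -19.339 per mil
α − 1 = ε/1000 = 0.0213
f^(α−1) = 0.41^(0.0213) = 0.981188
δ_res = (-19.339 + 1000) × 0.981188 − 1000 = 962.213 − 1000 = -37.79 per mil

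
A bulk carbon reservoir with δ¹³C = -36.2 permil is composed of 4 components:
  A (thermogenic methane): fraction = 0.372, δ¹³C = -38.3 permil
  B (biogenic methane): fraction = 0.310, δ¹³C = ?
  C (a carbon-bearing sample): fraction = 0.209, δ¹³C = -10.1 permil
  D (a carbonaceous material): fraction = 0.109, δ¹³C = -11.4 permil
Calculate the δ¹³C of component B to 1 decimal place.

Isotope mass balance: δ_bulk = Σ fᵢ·δᵢ.
-36.2 = 0.372×(-38.3) + 0.310×δ_B + 0.209×(-10.1) + 0.109×(-11.4)
0.310·δ_B = -36.2 − (-17.601) = -18.599
δ_B = -18.599 / 0.310 = -60.00 permil

-60.0 permil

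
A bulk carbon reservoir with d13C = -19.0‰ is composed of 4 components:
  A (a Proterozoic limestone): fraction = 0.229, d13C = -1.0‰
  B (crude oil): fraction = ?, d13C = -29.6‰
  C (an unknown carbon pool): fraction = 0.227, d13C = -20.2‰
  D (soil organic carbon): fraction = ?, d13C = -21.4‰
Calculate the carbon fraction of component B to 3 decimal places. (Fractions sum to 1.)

0.310

Let f_B and f_D be the unknown fractions; fractions sum to 1 so f_B + f_D = 0.544.
Mass balance: Σ fᵢ·δᵢ = δ_bulk ⇒ f_B·(-29.6) + f_D·(-21.4) = -19.0 − (-4.814) = -14.186
Substitute f_D = 0.544 − f_B:
f_B·(-29.6 − -21.4) = -14.186 − 0.544×(-21.4) = -2.544
f_B = -2.544 / -8.2 = 0.3102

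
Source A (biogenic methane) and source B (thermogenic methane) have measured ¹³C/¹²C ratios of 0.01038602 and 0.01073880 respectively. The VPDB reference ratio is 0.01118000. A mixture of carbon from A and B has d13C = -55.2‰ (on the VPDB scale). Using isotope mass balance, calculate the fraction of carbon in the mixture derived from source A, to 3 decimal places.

0.499

δ_A = (0.01038602/0.01118000 − 1)×1000 = (0.928982 − 1)×1000 = -71.018‰
δ_B = (0.01073880/0.01118000 − 1)×1000 = (0.960537 − 1)×1000 = -39.463‰
f_A = (δ_mix − δ_B)/(δ_A − δ_B) = (-55.2 − (-39.463))/(-71.018 − (-39.463))
f_A = -15.737 / -31.555 = 0.4987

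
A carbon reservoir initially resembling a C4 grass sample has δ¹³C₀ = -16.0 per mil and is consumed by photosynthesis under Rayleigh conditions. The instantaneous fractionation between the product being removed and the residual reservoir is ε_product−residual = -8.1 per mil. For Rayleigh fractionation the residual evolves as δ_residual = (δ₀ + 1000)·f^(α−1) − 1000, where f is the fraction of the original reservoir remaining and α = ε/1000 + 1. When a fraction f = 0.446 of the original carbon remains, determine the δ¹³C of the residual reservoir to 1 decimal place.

-9.5 per mil

Rayleigh residual: δ_res = (δ₀ + 1000)·f^(α−1) − 1000
α = ε/1000 + 1 = 0.99190, so α − 1 = -0.00810
f^(α−1) = 0.446^(-0.00810) = 1.006562
δ_res = (-16.0 + 1000) × 1.006562 − 1000 = 990.457 − 1000 = -9.54 per mil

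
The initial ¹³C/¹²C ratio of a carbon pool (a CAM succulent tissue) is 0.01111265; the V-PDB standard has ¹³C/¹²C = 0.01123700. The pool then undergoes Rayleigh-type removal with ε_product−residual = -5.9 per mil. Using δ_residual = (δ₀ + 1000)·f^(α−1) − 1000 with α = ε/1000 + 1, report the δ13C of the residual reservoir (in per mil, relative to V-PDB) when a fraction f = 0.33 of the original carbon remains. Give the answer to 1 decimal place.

-4.6 per mil

δ₀ = (0.01111265/0.01123700 − 1)×1000 = (0.988934 − 1)×1000 = -11.066 per mil
α − 1 = ε/1000 = -0.0059
f^(α−1) = 0.33^(-0.0059) = 1.006563
δ_res = (-11.066 + 1000) × 1.006563 − 1000 = 995.424 − 1000 = -4.58 per mil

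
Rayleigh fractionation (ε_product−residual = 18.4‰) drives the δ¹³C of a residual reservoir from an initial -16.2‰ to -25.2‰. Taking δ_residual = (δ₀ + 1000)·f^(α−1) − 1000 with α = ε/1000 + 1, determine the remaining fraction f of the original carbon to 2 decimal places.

0.61

α − 1 = ε/1000 = 0.0184
(δ_res + 1000)/(δ₀ + 1000) = (-25.2 + 1000)/(-16.2 + 1000) = 974.8/983.8 = 0.990852
f = 0.990852^(1/0.0184) = exp(ln(0.990852)/0.0184) = exp(-0.00919/0.0184)
f = exp(-0.4995) = 0.6069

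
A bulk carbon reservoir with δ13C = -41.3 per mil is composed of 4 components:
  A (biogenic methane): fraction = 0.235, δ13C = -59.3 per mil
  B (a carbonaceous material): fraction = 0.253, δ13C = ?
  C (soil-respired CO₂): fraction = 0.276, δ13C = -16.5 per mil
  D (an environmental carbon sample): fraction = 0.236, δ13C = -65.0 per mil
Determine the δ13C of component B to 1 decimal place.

Isotope mass balance: δ_bulk = Σ fᵢ·δᵢ.
-41.3 = 0.235×(-59.3) + 0.253×δ_B + 0.276×(-16.5) + 0.236×(-65.0)
0.253·δ_B = -41.3 − (-33.829) = -7.471
δ_B = -7.471 / 0.253 = -29.53 per mil

-29.5 per mil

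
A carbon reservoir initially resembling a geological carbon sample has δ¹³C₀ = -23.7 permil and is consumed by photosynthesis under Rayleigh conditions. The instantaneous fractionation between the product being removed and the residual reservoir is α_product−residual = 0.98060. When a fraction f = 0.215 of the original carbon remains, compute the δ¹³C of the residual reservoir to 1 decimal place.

5.9 permil

Rayleigh residual: δ_res = (δ₀ + 1000)·f^(α−1) − 1000
α − 1 = -0.01940
f^(α−1) = 0.215^(-0.01940) = 1.030269
δ_res = (-23.7 + 1000) × 1.030269 − 1000 = 1005.852 − 1000 = 5.85 permil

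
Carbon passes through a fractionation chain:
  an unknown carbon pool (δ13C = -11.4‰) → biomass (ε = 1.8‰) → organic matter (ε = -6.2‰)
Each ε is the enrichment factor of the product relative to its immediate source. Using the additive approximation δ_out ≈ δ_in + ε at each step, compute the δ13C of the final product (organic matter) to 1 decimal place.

step 1: δ ≈ -11.4 + (1.8) = -9.6‰
step 2: δ ≈ -9.6 + (-6.2) = -15.8‰

-15.8‰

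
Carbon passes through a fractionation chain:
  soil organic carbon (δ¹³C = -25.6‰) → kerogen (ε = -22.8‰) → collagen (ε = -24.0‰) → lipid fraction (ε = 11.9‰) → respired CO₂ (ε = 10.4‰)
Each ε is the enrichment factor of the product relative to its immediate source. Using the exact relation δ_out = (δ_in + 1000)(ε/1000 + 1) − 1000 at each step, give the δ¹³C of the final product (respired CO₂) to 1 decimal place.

-49.8‰

step 1: δ = (-25.60 + 1000)·(-22.8/1000 + 1) − 1000 = -47.82‰
step 2: δ = (-47.82 + 1000)·(-24.0/1000 + 1) − 1000 = -70.67‰
step 3: δ = (-70.67 + 1000)·(11.9/1000 + 1) − 1000 = -59.61‰
step 4: δ = (-59.61 + 1000)·(10.4/1000 + 1) − 1000 = -49.83‰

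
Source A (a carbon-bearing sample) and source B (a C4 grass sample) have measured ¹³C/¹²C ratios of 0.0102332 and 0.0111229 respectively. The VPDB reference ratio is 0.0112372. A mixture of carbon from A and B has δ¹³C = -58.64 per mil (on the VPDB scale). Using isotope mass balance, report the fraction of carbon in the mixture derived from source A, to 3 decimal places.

δ_A = (0.0102332/0.0112372 − 1)×1000 = (0.910654 − 1)×1000 = -89.346 per mil
δ_B = (0.0111229/0.0112372 − 1)×1000 = (0.989828 − 1)×1000 = -10.172 per mil
f_A = (δ_mix − δ_B)/(δ_A − δ_B) = (-58.64 − (-10.172))/(-89.346 − (-10.172))
f_A = -48.468 / -79.175 = 0.6122

0.612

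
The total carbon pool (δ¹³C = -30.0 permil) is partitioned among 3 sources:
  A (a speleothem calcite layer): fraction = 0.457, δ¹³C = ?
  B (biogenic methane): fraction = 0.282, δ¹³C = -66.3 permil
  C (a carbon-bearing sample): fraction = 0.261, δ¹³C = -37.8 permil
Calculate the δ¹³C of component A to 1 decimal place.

Isotope mass balance: δ_bulk = Σ fᵢ·δᵢ.
-30.0 = 0.457×δ_A + 0.282×(-66.3) + 0.261×(-37.8)
0.457·δ_A = -30.0 − (-28.562) = -1.438
δ_A = -1.438 / 0.457 = -3.15 permil

-3.1 permil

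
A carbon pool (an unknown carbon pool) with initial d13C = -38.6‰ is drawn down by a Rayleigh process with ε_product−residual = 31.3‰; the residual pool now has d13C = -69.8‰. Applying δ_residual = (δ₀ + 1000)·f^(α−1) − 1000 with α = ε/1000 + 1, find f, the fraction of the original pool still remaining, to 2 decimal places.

α − 1 = ε/1000 = 0.0313
(δ_res + 1000)/(δ₀ + 1000) = (-69.8 + 1000)/(-38.6 + 1000) = 930.2/961.4 = 0.967547
f = 0.967547^(1/0.0313) = exp(ln(0.967547)/0.0313) = exp(-0.03299/0.0313)
f = exp(-1.0540) = 0.3485

0.35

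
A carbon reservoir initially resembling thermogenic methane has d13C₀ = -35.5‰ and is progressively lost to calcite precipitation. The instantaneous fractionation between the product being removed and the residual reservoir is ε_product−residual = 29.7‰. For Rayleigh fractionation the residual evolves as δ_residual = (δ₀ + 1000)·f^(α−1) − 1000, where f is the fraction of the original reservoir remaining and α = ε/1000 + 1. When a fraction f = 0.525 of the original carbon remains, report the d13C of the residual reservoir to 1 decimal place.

-53.8‰

Rayleigh residual: δ_res = (δ₀ + 1000)·f^(α−1) − 1000
α = ε/1000 + 1 = 1.02970, so α − 1 = 0.02970
f^(α−1) = 0.525^(0.02970) = 0.981045
δ_res = (-35.5 + 1000) × 0.981045 − 1000 = 946.217 − 1000 = -53.78‰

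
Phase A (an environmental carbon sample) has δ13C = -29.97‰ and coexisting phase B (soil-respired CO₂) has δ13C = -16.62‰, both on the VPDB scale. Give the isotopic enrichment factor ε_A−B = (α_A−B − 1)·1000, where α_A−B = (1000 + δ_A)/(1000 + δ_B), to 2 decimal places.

-13.58‰

α_A−B = (1000 + -29.97) / (1000 + -16.62) = 970.03 / 983.38 = 0.986424
ε_A−B = (0.986424 − 1) × 1000 = -13.576‰
(The approximation ε ≈ δ_A − δ_B would give -13.35‰.)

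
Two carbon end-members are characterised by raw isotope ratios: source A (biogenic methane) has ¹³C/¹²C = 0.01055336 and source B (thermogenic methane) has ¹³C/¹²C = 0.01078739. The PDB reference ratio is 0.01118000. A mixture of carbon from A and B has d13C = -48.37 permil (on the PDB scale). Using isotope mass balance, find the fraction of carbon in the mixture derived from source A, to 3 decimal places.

δ_A = (0.01055336/0.01118000 − 1)×1000 = (0.943950 − 1)×1000 = -56.050 permil
δ_B = (0.01078739/0.01118000 − 1)×1000 = (0.964883 − 1)×1000 = -35.117 permil
f_A = (δ_mix − δ_B)/(δ_A − δ_B) = (-48.37 − (-35.117))/(-56.050 − (-35.117))
f_A = -13.253 / -20.933 = 0.6331

0.633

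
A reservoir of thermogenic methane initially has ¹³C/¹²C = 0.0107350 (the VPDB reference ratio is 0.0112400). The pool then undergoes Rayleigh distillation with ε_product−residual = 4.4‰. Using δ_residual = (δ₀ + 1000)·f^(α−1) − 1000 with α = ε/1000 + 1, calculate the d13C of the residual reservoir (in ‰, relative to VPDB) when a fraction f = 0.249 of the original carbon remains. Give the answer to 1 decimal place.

δ₀ = (0.0107350/0.0112400 − 1)×1000 = (0.955071 − 1)×1000 = -44.929‰
α − 1 = ε/1000 = 0.0044
f^(α−1) = 0.249^(0.0044) = 0.993901
δ_res = (-44.929 + 1000) × 0.993901 − 1000 = 949.247 − 1000 = -50.75‰

-50.8‰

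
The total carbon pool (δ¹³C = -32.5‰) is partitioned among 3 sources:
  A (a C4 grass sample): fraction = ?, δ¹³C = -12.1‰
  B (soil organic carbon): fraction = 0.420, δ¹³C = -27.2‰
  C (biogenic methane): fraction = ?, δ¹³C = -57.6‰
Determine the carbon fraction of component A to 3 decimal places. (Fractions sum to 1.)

0.271

Let f_A and f_C be the unknown fractions; fractions sum to 1 so f_A + f_C = 0.580.
Mass balance: Σ fᵢ·δᵢ = δ_bulk ⇒ f_A·(-12.1) + f_C·(-57.6) = -32.5 − (-11.424) = -21.076
Substitute f_C = 0.580 − f_A:
f_A·(-12.1 − -57.6) = -21.076 − 0.580×(-57.6) = 12.332
f_A = 12.332 / 45.5 = 0.2710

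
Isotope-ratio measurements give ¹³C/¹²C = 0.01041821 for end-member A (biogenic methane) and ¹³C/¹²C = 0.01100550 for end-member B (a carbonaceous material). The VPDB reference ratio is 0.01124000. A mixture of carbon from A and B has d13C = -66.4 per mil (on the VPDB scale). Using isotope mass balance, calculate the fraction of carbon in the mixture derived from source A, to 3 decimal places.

δ_A = (0.01041821/0.01124000 − 1)×1000 = (0.926887 − 1)×1000 = -73.113 per mil
δ_B = (0.01100550/0.01124000 − 1)×1000 = (0.979137 − 1)×1000 = -20.863 per mil
f_A = (δ_mix − δ_B)/(δ_A − δ_B) = (-66.4 − (-20.863))/(-73.113 − (-20.863))
f_A = -45.537 / -52.250 = 0.8715

0.872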